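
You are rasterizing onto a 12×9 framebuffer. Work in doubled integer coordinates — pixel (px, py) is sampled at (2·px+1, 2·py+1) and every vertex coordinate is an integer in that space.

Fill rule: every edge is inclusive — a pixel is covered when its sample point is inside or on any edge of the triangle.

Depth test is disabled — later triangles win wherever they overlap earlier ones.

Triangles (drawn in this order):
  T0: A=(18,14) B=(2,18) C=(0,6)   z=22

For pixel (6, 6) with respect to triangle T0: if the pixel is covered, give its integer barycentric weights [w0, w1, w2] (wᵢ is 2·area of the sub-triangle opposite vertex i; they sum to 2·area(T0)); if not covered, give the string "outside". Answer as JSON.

T0:
  2·area = 200
  edge (18, 14)→(2, 18): d=(-16,4) inclusive
  edge (2, 18)→(0, 6): d=(-2,-12) inclusive
  edge (0, 6)→(18, 14): d=(18,8) inclusive
    (0,3)@(1, 7): e=[180,10,10] → X
    (1,3)@(3, 7): e=[172,34,-6] → .
    (0,4)@(1, 9): e=[148,6,46] → X
    (1,4)@(3, 9): e=[140,30,30] → X
    (2,4)@(5, 9): e=[132,54,14] → X
    (3,4)@(7, 9): e=[124,78,-2] → .
    (0,5)@(1, 11): e=[116,2,82] → X
    (3,5)@(7, 11): e=[92,74,34] → X
    (4,5)@(9, 11): e=[84,98,18] → X
    (5,5)@(11, 11): e=[76,122,2] → X
    (6,5)@(13, 11): e=[68,146,-14] → .
    (0,6)@(1, 13): e=[84,-2,118] → .
  covered (25 px):
    . . . . . . . . . . . .
    . . . . . . . . . . . .
    . . . . . . . . . . . .
    X . . . . . . . . . . .
    X X X . . . . . . . . .
    X X X X X X . . . . . .
    . X X X X X X X . . . .
    . X X X X X X . . . . .
    . X X . . . . . . . . .

Final: [142,22,36]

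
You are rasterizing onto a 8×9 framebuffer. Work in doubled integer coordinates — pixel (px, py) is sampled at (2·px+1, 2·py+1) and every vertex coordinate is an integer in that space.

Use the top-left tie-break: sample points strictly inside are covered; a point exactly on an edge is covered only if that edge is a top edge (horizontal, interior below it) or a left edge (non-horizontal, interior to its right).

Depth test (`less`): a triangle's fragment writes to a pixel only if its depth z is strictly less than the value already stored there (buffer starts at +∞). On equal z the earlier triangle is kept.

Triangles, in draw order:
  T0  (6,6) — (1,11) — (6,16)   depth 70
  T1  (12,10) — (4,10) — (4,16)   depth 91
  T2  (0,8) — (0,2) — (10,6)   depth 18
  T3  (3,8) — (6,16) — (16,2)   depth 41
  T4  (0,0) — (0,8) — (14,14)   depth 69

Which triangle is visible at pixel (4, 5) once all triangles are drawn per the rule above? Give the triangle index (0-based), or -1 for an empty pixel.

T0:
  2·area = 50  (B↔C swapped to make it positive)
  edge (6, 6)→(6, 16): d=(0,10) right/bottom  bias=-1
  edge (6, 16)→(1, 11): d=(-5,-5) top-left  bias=+0
  edge (1, 11)→(6, 6): d=(5,-5) top-left  bias=+0
    (5,0)@(11, 1): e=[-50,100,0] → ·  [on edge]
    (4,1)@(9, 3): e=[-30,80,0] → ·  [on edge]
    (3,2)@(7, 5): e=[-10,60,0] → ·  [on edge]
    (2,3)@(5, 7): e=[10,40,0] → █  [on edge]
    (3,3)@(7, 7): e=[-10,50,10] → ·
    (1,4)@(3, 9): e=[30,20,0] → █  [on edge]
    (3,4)@(7, 9): e=[-10,40,20] → ·
    (0,5)@(1, 11): e=[50,0,0] → █  [on edge]
    (3,5)@(7, 11): e=[-10,30,30] → ·
    (0,6)@(1, 13): e=[50,-10,10] → ·
    (1,6)@(3, 13): e=[30,0,20] → █  [on edge]
    (3,6)@(7, 13): e=[-10,20,40] → ·
    (2,7)@(5, 15): e=[10,0,40] → █  [on edge]
    (3,8)@(7, 17): e=[-10,0,60] → ·  [on edge]
  covered (9 px):
    · · · · · · · ·
    · · · · · · · ·
    · · · · · · · ·
    · · █ · · · · ·
    · █ █ · · · · ·
    █ █ █ · · · · ·
    · █ █ · · · · ·
    · · █ · · · · ·
    · · · · · · · ·
T1:
  2·area = 48  (B↔C swapped to make it positive)
  edge (12, 10)→(4, 16): d=(-8,6) right/bottom  bias=-1
  edge (4, 16)→(4, 10): d=(0,-6) top-left  bias=+0
  edge (4, 10)→(12, 10): d=(8,0) top-left  bias=+0
    (2,5)@(5, 11): e=[34,6,8] → █
    (3,5)@(7, 11): e=[22,18,8] → █
    (4,5)@(9, 11): e=[10,30,8] → █
    (5,5)@(11, 11): e=[-2,42,8] → ·
    (2,6)@(5, 13): e=[18,6,24] → █
    (4,6)@(9, 13): e=[-6,30,24] → ·
    (2,7)@(5, 15): e=[2,6,40] → █
    (3,7)@(7, 15): e=[-10,18,40] → ·
    (2,8)@(5, 17): e=[-14,6,56] → ·
  covered (6 px):
    · · · · · · · ·
    · · · · · · · ·
    · · · · · · · ·
    · · · · · · · ·
    · · · · · · · ·
    · · █ █ █ · · ·
    · · █ █ · · · ·
    · · █ · · · · ·
    · · · · · · · ·
T2:
  2·area = 60
  edge (0, 8)→(0, 2): d=(0,-6) top-left  bias=+0
  edge (0, 2)→(10, 6): d=(10,4) right/bottom  bias=-1
  edge (10, 6)→(0, 8): d=(-10,2) right/bottom  bias=-1
    (0,1)@(1, 3): e=[6,6,48] → █
    (1,1)@(3, 3): e=[18,-2,44] → ·
    (0,2)@(1, 5): e=[6,26,28] → █
    (1,2)@(3, 5): e=[18,18,24] → █
    (2,2)@(5, 5): e=[30,10,20] → █
    (3,2)@(7, 5): e=[42,2,16] → █
    (4,2)@(9, 5): e=[54,-6,12] → ·
    (7,2)@(15, 5): e=[90,-30,0] → ·  [on edge]
    (0,3)@(1, 7): e=[6,46,8] → █
    (2,3)@(5, 7): e=[30,30,0] → ·  [on edge]
    (3,3)@(7, 7): e=[42,22,-4] → ·
    (0,4)@(1, 9): e=[6,66,-12] → ·
  covered (7 px):
    · · · · · · · ·
    █ · · · · · · ·
    █ █ █ █ · · · ·
    █ █ · · · · · ·
    · · · · · · · ·
    · · · · · · · ·
    · · · · · · · ·
    · · · · · · · ·
    · · · · · · · ·
T3:
  2·area = 122  (B↔C swapped to make it positive)
  edge (3, 8)→(16, 2): d=(13,-6) top-left  bias=+0
  edge (16, 2)→(6, 16): d=(-10,14) right/bottom  bias=-1
  edge (6, 16)→(3, 8): d=(-3,-8) top-left  bias=+0
    (7,1)@(15, 3): e=[7,4,111] → █
    (5,2)@(11, 5): e=[9,40,73] → █
    (6,2)@(13, 5): e=[21,12,89] → █
    (7,2)@(15, 5): e=[33,-16,105] → ·
    (3,3)@(7, 7): e=[11,76,35] → █
    (4,3)@(9, 7): e=[23,48,51] → █
    (6,3)@(13, 7): e=[47,-8,83] → ·
    (2,4)@(5, 9): e=[25,84,13] → █
    (5,4)@(11, 9): e=[61,0,61] → ·  [on edge]
    (2,5)@(5, 11): e=[51,64,7] → █
    (5,5)@(11, 11): e=[87,-20,55] → ·
    (2,6)@(5, 13): e=[77,44,1] → █
  covered (14 px):
    · · · · · · · ·
    · · · · · · · █
    · · · · · █ █ ·
    · · · █ █ █ · ·
    · · █ █ █ · · ·
    · · █ █ █ · · ·
    · · █ █ · · · ·
    · · · · · · · ·
    · · · · · · · ·
T4:
  2·area = 112  (B↔C swapped to make it positive)
  edge (0, 0)→(14, 14): d=(14,14) right/bottom  bias=-1
  edge (14, 14)→(0, 8): d=(-14,-6) top-left  bias=+0
  edge (0, 8)→(0, 0): d=(0,-8) top-left  bias=+0
    (0,0)@(1, 1): e=[0,104,8] → ·  [on edge]
    (0,1)@(1, 3): e=[28,76,8] → █
    (1,1)@(3, 3): e=[0,88,24] → ·  [on edge]
    (0,2)@(1, 5): e=[56,48,8] → █
    (1,2)@(3, 5): e=[28,60,24] → █
    (2,2)@(5, 5): e=[0,72,40] → ·  [on edge]
    (0,3)@(1, 7): e=[84,20,8] → █
    (2,3)@(5, 7): e=[28,44,40] → █
    (3,3)@(7, 7): e=[0,56,56] → ·  [on edge]
    (0,4)@(1, 9): e=[112,-8,8] → ·
    (1,4)@(3, 9): e=[84,4,24] → █
    (3,4)@(7, 9): e=[28,28,56] → █
    (4,4)@(9, 9): e=[0,40,72] → ·  [on edge]
    (3,5)@(7, 11): e=[56,0,56] → █  [on edge]
    (5,5)@(11, 11): e=[0,24,88] → ·  [on edge]
    (6,6)@(13, 13): e=[0,8,104] → ·  [on edge]
    (7,7)@(15, 15): e=[0,-8,120] → ·  [on edge]
  covered (11 px):
    · · · · · · · ·
    █ · · · · · · ·
    █ █ · · · · · ·
    █ █ █ · · · · ·
    · █ █ █ · · · ·
    · · · █ █ · · ·
    · · · · · · · ·
    · · · · · · · ·
    · · · · · · · ·

Z-buffer (winner per pixel, '.' = empty):
  . . . . . . . .
  2 . . . . . . 3
  2 2 2 2 . 3 3 .
  2 2 4 3 3 3 . .
  . 4 3 3 3 . . .
  0 0 3 3 3 . . .
  . 0 3 3 . . . .
  . . 0 . . . . .
  . . . . . . . .

Final: 3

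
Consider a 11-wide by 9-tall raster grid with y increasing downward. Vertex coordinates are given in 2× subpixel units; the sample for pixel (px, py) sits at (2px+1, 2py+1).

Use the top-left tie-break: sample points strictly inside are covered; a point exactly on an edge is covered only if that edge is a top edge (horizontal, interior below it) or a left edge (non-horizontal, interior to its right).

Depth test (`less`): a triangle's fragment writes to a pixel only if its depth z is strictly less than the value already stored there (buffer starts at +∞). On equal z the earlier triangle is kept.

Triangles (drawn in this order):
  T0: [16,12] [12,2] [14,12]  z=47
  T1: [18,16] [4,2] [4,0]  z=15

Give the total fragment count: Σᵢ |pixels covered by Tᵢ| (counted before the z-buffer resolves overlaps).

T0:
  2·area = 20  (B↔C swapped to make it positive)
  edge (16, 12)→(14, 12): d=(-2,0) right/bottom  bias=-1
  edge (14, 12)→(12, 2): d=(-2,-10) top-left  bias=+0
  edge (12, 2)→(16, 12): d=(4,10) right/bottom  bias=-1
    (6,2)@(13, 5): e=[14,4,2] → #
    (7,2)@(15, 5): e=[14,24,-18] → ·
    (6,3)@(13, 7): e=[10,0,10] → #  [on edge]
    (7,3)@(15, 7): e=[10,20,-10] → ·
    (6,4)@(13, 9): e=[6,-4,18] → ·
    (7,5)@(15, 11): e=[2,12,6] → #
    (8,5)@(17, 11): e=[2,32,-14] → ·
    (7,6)@(15, 13): e=[-2,8,14] → ·
    (7,8)@(15, 17): e=[-10,0,30] → ·  [on edge]
  covered (3 px):
    · · · · · · · · · · ·
    · · · · · · · · · · ·
    · · · · · · # · · · ·
    · · · · · · # · · · ·
    · · · · · · · · · · ·
    · · · · · · · # · · ·
    · · · · · · · · · · ·
    · · · · · · · · · · ·
    · · · · · · · · · · ·
T1:
  2·area = 28
  edge (18, 16)→(4, 2): d=(-14,-14) top-left  bias=+0
  edge (4, 2)→(4, 0): d=(0,-2) top-left  bias=+0
  edge (4, 0)→(18, 16): d=(14,16) right/bottom  bias=-1
    (1,0)@(3, 1): e=[0,-2,30] → ·  [on edge]
    (2,1)@(5, 3): e=[0,2,26] → #  [on edge]
    (3,1)@(7, 3): e=[28,6,-6] → ·
    (2,2)@(5, 5): e=[-28,2,54] → ·
    (3,2)@(7, 5): e=[0,6,22] → #  [on edge]
    (4,2)@(9, 5): e=[28,10,-10] → ·
    (3,3)@(7, 7): e=[-28,6,50] → ·
    (4,3)@(9, 7): e=[0,10,18] → #  [on edge]
    (5,3)@(11, 7): e=[28,14,-14] → ·
    (4,4)@(9, 9): e=[-28,10,46] → ·
    (5,4)@(11, 9): e=[0,14,14] → #  [on edge]
    (6,4)@(13, 9): e=[28,18,-18] → ·
    (6,5)@(13, 11): e=[0,18,10] → #  [on edge]
    (7,6)@(15, 13): e=[0,22,6] → #  [on edge]
    (8,7)@(17, 15): e=[0,26,2] → #  [on edge]
    (9,8)@(19, 17): e=[0,30,-2] → ·  [on edge]
  covered (7 px):
    · · · · · · · · · · ·
    · · # · · · · · · · ·
    · · · # · · · · · · ·
    · · · · # · · · · · ·
    · · · · · # · · · · ·
    · · · · · · # · · · ·
    · · · · · · · # · · ·
    · · · · · · · · # · ·
    · · · · · · · · · · ·

Final: 10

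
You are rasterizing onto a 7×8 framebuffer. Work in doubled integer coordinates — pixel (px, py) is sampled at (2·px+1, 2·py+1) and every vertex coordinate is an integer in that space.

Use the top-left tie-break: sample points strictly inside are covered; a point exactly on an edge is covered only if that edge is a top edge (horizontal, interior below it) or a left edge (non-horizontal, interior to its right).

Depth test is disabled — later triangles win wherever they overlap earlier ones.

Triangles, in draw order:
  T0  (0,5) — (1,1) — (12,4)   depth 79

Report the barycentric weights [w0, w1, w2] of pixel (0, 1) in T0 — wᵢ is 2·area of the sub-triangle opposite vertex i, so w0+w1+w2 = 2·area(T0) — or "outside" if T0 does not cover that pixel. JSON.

T0:
  2·area = 47
  edge (0, 5)→(1, 1): d=(1,-4) top-left  bias=+0
  edge (1, 1)→(12, 4): d=(11,3) right/bottom  bias=-1
  edge (12, 4)→(0, 5): d=(-12,1) right/bottom  bias=-1
    (0,0)@(1, 1): e=[0,0,47] → ·  [on edge]
    (0,1)@(1, 3): e=[2,22,23] → █
    (1,1)@(3, 3): e=[10,16,21] → █
    (2,1)@(5, 3): e=[18,10,19] → █
    (3,1)@(7, 3): e=[26,4,17] → █
    (4,1)@(9, 3): e=[34,-2,15] → ·
    (0,2)@(1, 5): e=[4,44,-1] → ·
    (1,2)@(3, 5): e=[12,38,-3] → ·
    (2,2)@(5, 5): e=[20,32,-5] → ·
    (3,2)@(7, 5): e=[28,26,-7] → ·
  covered (4 px):
    · · · · · · ·
    █ █ █ █ · · ·
    · · · · · · ·
    · · · · · · ·
    · · · · · · ·
    · · · · · · ·
    · · · · · · ·
    · · · · · · ·

Result: [22,23,2]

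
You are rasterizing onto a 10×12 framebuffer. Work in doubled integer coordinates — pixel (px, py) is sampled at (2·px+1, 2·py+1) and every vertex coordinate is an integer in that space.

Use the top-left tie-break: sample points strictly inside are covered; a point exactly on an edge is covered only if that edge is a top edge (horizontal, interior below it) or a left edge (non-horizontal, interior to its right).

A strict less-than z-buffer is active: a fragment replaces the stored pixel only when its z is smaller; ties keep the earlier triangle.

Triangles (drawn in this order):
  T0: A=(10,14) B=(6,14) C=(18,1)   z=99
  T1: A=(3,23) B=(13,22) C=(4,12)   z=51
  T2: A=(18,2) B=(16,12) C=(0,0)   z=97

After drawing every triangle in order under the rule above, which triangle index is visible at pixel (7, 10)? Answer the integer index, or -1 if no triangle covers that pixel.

T0:
  2·area = 52
  edge (10, 14)→(6, 14): d=(-4,0) right/bottom  bias=-1
  edge (6, 14)→(18, 1): d=(12,-13) top-left  bias=+0
  edge (18, 1)→(10, 14): d=(-8,13) right/bottom  bias=-1
    (7,2)@(15, 5): e=[36,9,7] → #
    (8,2)@(17, 5): e=[36,35,-19] → ·
    (6,3)@(13, 7): e=[28,7,17] → #
    (7,3)@(15, 7): e=[28,33,-9] → ·
    (5,4)@(11, 9): e=[20,5,27] → #
    (7,4)@(15, 9): e=[20,57,-25] → ·
    (4,5)@(9, 11): e=[12,3,37] → #
    (6,5)@(13, 11): e=[12,55,-15] → ·
    (3,6)@(7, 13): e=[4,1,47] → #
    (5,6)@(11, 13): e=[4,53,-5] → ·
    (3,7)@(7, 15): e=[-4,25,31] → ·
    (4,7)@(9, 15): e=[-4,51,5] → ·
  covered (8 px):
    · · · · · · · · · ·
    · · · · · · · · · ·
    · · · · · · · # · ·
    · · · · · · # · · ·
    · · · · · # # · · ·
    · · · · # # · · · ·
    · · · # # · · · · ·
    · · · · · · · · · ·
    · · · · · · · · · ·
    · · · · · · · · · ·
    · · · · · · · · · ·
    · · · · · · · · · ·
T1:
  2·area = 109  (B↔C swapped to make it positive)
  edge (3, 23)→(4, 12): d=(1,-11) top-left  bias=+0
  edge (4, 12)→(13, 22): d=(9,10) right/bottom  bias=-1
  edge (13, 22)→(3, 23): d=(-10,1) right/bottom  bias=-1
    (2,0)@(5, 1): e=[0,-109,218] → ·  [on edge]
    (2,7)@(5, 15): e=[14,17,78] → #
    (3,7)@(7, 15): e=[36,-3,76] → ·
    (2,8)@(5, 17): e=[16,35,58] → #
    (3,8)@(7, 17): e=[38,15,56] → #
    (4,8)@(9, 17): e=[60,-5,54] → ·
    (2,9)@(5, 19): e=[18,53,38] → #
    (4,9)@(9, 19): e=[62,13,34] → #
    (5,9)@(11, 19): e=[84,-7,32] → ·
    (2,10)@(5, 21): e=[20,71,18] → #
    (5,10)@(11, 21): e=[86,11,12] → #
    (6,10)@(13, 21): e=[108,-9,10] → ·
    (1,11)@(3, 23): e=[0,109,0] → ·  [on edge]
  covered (10 px):
    · · · · · · · · · ·
    · · · · · · · · · ·
    · · · · · · · · · ·
    · · · · · · · · · ·
    · · · · · · · · · ·
    · · · · · · · · · ·
    · · · · · · · · · ·
    · · # · · · · · · ·
    · · # # · · · · · ·
    · · # # # · · · · ·
    · · # # # # · · · ·
    · · · · · · · · · ·
T2:
  2·area = 184
  edge (18, 2)→(16, 12): d=(-2,10) right/bottom  bias=-1
  edge (16, 12)→(0, 0): d=(-16,-12) top-left  bias=+0
  edge (0, 0)→(18, 2): d=(18,2) right/bottom  bias=-1
    (1,0)@(3, 1): e=[152,20,12] → #
    (2,0)@(5, 1): e=[132,44,8] → #
    (3,0)@(7, 1): e=[112,68,4] → #
    (4,0)@(9, 1): e=[92,92,0] → ·  [on edge]
    (1,1)@(3, 3): e=[148,-12,48] → ·
    (2,1)@(5, 3): e=[128,12,44] → #
    (4,1)@(9, 3): e=[88,60,36] → #
    (5,1)@(11, 3): e=[68,84,32] → #
    (6,1)@(13, 3): e=[48,108,28] → #
    (7,1)@(15, 3): e=[28,132,24] → #
    (8,1)@(17, 3): e=[8,156,20] → #
    (9,1)@(19, 3): e=[-12,180,16] → ·
    (8,3)@(17, 7): e=[0,92,92] → ·  [on edge]
    (7,8)@(15, 17): e=[0,-92,276] → ·  [on edge]
  covered (22 px):
    · # # # · · · · · ·
    · · # # # # # # # ·
    · · · # # # # # # ·
    · · · · · # # # · ·
    · · · · · · # # · ·
    · · · · · · · # · ·
    · · · · · · · · · ·
    · · · · · · · · · ·
    · · · · · · · · · ·
    · · · · · · · · · ·
    · · · · · · · · · ·
    · · · · · · · · · ·

Z-buffer (winner per pixel, '.' = empty):
  . 2 2 2 . . . . . .
  . . 2 2 2 2 2 2 2 .
  . . . 2 2 2 2 2 2 .
  . . . . . 2 2 2 . .
  . . . . . 0 2 2 . .
  . . . . 0 0 . 2 . .
  . . . 0 0 . . . . .
  . . 1 . . . . . . .
  . . 1 1 . . . . . .
  . . 1 1 1 . . . . .
  . . 1 1 1 1 . . . .
  . . . . . . . . . .

Answer: -1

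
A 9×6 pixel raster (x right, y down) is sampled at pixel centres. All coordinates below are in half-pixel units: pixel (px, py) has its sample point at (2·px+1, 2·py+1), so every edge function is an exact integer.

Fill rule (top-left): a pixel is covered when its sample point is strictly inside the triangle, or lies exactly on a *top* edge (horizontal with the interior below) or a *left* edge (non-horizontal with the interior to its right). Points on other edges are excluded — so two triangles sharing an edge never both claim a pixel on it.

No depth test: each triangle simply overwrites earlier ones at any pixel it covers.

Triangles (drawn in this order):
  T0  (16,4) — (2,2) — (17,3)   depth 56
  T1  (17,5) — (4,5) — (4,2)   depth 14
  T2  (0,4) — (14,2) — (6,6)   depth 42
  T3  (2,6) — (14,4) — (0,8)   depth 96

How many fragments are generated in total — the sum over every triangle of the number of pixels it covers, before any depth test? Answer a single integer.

T0:
  2·area = 16
  edge (16, 4)→(2, 2): d=(-14,-2) top-left  bias=+0
  edge (2, 2)→(17, 3): d=(15,1) right/bottom  bias=-1
  edge (17, 3)→(16, 4): d=(-1,1) right/bottom  bias=-1
    (4,1)@(9, 3): e=[0,8,8] → X  [on edge]
    (5,1)@(11, 3): e=[4,6,6] → X
    (6,1)@(13, 3): e=[8,4,4] → X
    (7,1)@(15, 3): e=[12,2,2] → X
    (8,1)@(17, 3): e=[16,0,0] → .  [on edge]
    (4,2)@(9, 5): e=[-28,38,6] → .
    (5,2)@(11, 5): e=[-24,36,4] → .
    (6,2)@(13, 5): e=[-20,34,2] → .
    (7,2)@(15, 5): e=[-16,32,0] → .  [on edge]
    (6,3)@(13, 7): e=[-48,64,0] → .  [on edge]
    (5,4)@(11, 9): e=[-80,96,0] → .  [on edge]
    (4,5)@(9, 11): e=[-112,128,0] → .  [on edge]
  covered (4 px):
    . . . . . . . . .
    . . . . X X X X .
    . . . . . . . . .
    . . . . . . . . .
    . . . . . . . . .
    . . . . . . . . .
T1:
  2·area = 39
  edge (17, 5)→(4, 5): d=(-13,0) right/bottom  bias=-1
  edge (4, 5)→(4, 2): d=(0,-3) top-left  bias=+0
  edge (4, 2)→(17, 5): d=(13,3) right/bottom  bias=-1
    (2,1)@(5, 3): e=[26,3,10] → X
    (3,1)@(7, 3): e=[26,9,4] → X
    (4,1)@(9, 3): e=[26,15,-2] → .
    (0,2)@(1, 5): e=[0,-9,48] → .  [on edge]
    (1,2)@(3, 5): e=[0,-3,42] → .  [on edge]
    (2,2)@(5, 5): e=[0,3,36] → .  [on edge]
    (3,2)@(7, 5): e=[0,9,30] → .  [on edge]
    (4,2)@(9, 5): e=[0,15,24] → .  [on edge]
    (5,2)@(11, 5): e=[0,21,18] → .  [on edge]
    (6,2)@(13, 5): e=[0,27,12] → .  [on edge]
    (7,2)@(15, 5): e=[0,33,6] → .  [on edge]
    (8,2)@(17, 5): e=[0,39,0] → .  [on edge]
  covered (2 px):
    . . . . . . . . .
    . . X X . . . . .
    . . . . . . . . .
    . . . . . . . . .
    . . . . . . . . .
    . . . . . . . . .
T2:
  2·area = 40
  edge (0, 4)→(14, 2): d=(14,-2) top-left  bias=+0
  edge (14, 2)→(6, 6): d=(-8,4) right/bottom  bias=-1
  edge (6, 6)→(0, 4): d=(-6,-2) top-left  bias=+0
    (3,1)@(7, 3): e=[0,20,20] → X  [on edge]
    (4,1)@(9, 3): e=[4,12,24] → X
    (5,1)@(11, 3): e=[8,4,28] → X
    (6,1)@(13, 3): e=[12,-4,32] → .
    (1,2)@(3, 5): e=[20,20,0] → X  [on edge]
    (2,2)@(5, 5): e=[24,12,4] → X
    (4,2)@(9, 5): e=[32,-4,12] → .
    (5,2)@(11, 5): e=[36,-12,16] → .
    (1,3)@(3, 7): e=[48,4,-12] → .
    (2,3)@(5, 7): e=[52,-4,-8] → .
    (3,3)@(7, 7): e=[56,-12,-4] → .
    (4,3)@(9, 7): e=[60,-20,0] → .  [on edge]
    (7,4)@(15, 9): e=[100,-60,0] → .  [on edge]
  covered (6 px):
    . . . . . . . . .
    . . . X X X . . .
    . X X X . . . . .
    . . . . . . . . .
    . . . . . . . . .
    . . . . . . . . .
T3:
  2·area = 20
  edge (2, 6)→(14, 4): d=(12,-2) top-left  bias=+0
  edge (14, 4)→(0, 8): d=(-14,4) right/bottom  bias=-1
  edge (0, 8)→(2, 6): d=(2,-2) top-left  bias=+0
    (3,0)@(7, 1): e=[-50,70,0] → .  [on edge]
    (2,1)@(5, 3): e=[-30,50,0] → .  [on edge]
    (1,2)@(3, 5): e=[-10,30,0] → .  [on edge]
    (4,2)@(9, 5): e=[2,6,12] → X
    (5,2)@(11, 5): e=[6,-2,16] → .
    (0,3)@(1, 7): e=[10,10,0] → X  [on edge]
    (1,3)@(3, 7): e=[14,2,4] → X
    (2,3)@(5, 7): e=[18,-6,8] → .
    (4,3)@(9, 7): e=[26,-22,16] → .
    (0,4)@(1, 9): e=[34,-18,4] → .
    (1,4)@(3, 9): e=[38,-26,8] → .
  covered (3 px):
    . . . . . . . . .
    . . . . . . . . .
    . . . . X . . . .
    X X . . . . . . .
    . . . . . . . . .
    . . . . . . . . .

Answer: 15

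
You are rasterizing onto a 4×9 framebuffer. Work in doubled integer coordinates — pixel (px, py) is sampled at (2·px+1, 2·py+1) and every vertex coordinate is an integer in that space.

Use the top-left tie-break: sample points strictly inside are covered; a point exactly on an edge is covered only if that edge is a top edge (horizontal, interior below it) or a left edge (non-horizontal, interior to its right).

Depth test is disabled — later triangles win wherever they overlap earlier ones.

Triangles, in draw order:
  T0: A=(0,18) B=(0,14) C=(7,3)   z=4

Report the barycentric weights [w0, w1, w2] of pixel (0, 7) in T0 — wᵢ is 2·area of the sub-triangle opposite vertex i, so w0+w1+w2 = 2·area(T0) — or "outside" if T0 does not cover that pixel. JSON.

T0:
  2·area = 28
  edge (0, 18)→(0, 14): d=(0,-4) top-left  bias=+0
  edge (0, 14)→(7, 3): d=(7,-11) top-left  bias=+0
  edge (7, 3)→(0, 18): d=(-7,15) right/bottom  bias=-1
    (3,1)@(7, 3): e=[28,0,0] → .  [on edge]
    (2,3)@(5, 7): e=[20,6,2] → X
    (3,3)@(7, 7): e=[28,28,-28] → .
    (2,4)@(5, 9): e=[20,20,-12] → .
    (1,5)@(3, 11): e=[12,12,4] → X
    (2,5)@(5, 11): e=[20,34,-26] → .
    (0,6)@(1, 13): e=[4,4,20] → X
    (1,6)@(3, 13): e=[12,26,-10] → .
    (0,7)@(1, 15): e=[4,18,6] → X
    (1,7)@(3, 15): e=[12,40,-24] → .
    (0,8)@(1, 17): e=[4,32,-8] → .
  covered (4 px):
    . . . .
    . . . .
    . . . .
    . . X .
    . . . .
    . X . .
    X . . .
    X . . .
    . . . .

Final: [18,6,4]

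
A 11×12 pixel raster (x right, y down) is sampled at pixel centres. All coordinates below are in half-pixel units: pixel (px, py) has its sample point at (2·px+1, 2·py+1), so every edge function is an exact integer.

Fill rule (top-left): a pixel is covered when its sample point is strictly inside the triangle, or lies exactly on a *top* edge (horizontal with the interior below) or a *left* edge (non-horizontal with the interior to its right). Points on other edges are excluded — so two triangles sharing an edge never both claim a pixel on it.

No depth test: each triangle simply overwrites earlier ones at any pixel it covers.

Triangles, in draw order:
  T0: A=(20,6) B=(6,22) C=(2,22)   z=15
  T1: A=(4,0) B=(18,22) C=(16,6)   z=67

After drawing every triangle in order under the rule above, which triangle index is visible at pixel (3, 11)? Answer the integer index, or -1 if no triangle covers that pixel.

T0:
  2·area = 64
  edge (20, 6)→(6, 22): d=(-14,16) right/bottom  bias=-1
  edge (6, 22)→(2, 22): d=(-4,0) right/bottom  bias=-1
  edge (2, 22)→(20, 6): d=(18,-16) top-left  bias=+0
    (9,3)@(19, 7): e=[2,60,2] → #
    (10,3)@(21, 7): e=[-30,60,34] → ·
    (8,4)@(17, 9): e=[6,52,6] → #
    (9,4)@(19, 9): e=[-26,52,38] → ·
    (7,5)@(15, 11): e=[10,44,10] → #
    (8,5)@(17, 11): e=[-22,44,42] → ·
    (6,6)@(13, 13): e=[14,36,14] → #
    (7,6)@(15, 13): e=[-18,36,46] → ·
    (5,7)@(11, 15): e=[18,28,18] → #
    (6,7)@(13, 15): e=[-14,28,50] → ·
    (4,8)@(9, 17): e=[22,20,22] → #
    (5,8)@(11, 17): e=[-10,20,54] → ·
  covered (8 px):
    · · · · · · · · · · ·
    · · · · · · · · · · ·
    · · · · · · · · · · ·
    · · · · · · · · · # ·
    · · · · · · · · # · ·
    · · · · · · · # · · ·
    · · · · · · # · · · ·
    · · · · · # · · · · ·
    · · · · # · · · · · ·
    · · · # · · · · · · ·
    · · # · · · · · · · ·
    · · · · · · · · · · ·
T1:
  2·area = 180  (B↔C swapped to make it positive)
  edge (4, 0)→(16, 6): d=(12,6) right/bottom  bias=-1
  edge (16, 6)→(18, 22): d=(2,16) right/bottom  bias=-1
  edge (18, 22)→(4, 0): d=(-14,-22) top-left  bias=+0
    (2,0)@(5, 1): e=[6,166,8] → #
    (3,0)@(7, 1): e=[-6,134,52] → ·
    (2,1)@(5, 3): e=[30,170,-20] → ·
    (3,1)@(7, 3): e=[18,138,24] → #
    (4,1)@(9, 3): e=[6,106,68] → #
    (5,1)@(11, 3): e=[-6,74,112] → ·
    (3,2)@(7, 5): e=[42,142,-4] → ·
    (4,2)@(9, 5): e=[30,110,40] → #
    (5,2)@(11, 5): e=[18,78,84] → #
    (6,2)@(13, 5): e=[6,46,128] → #
    (7,2)@(15, 5): e=[-6,14,172] → ·
    (4,3)@(9, 7): e=[54,114,12] → #
    (5,5)@(11, 11): e=[90,90,0] → #  [on edge]
  covered (23 px):
    · · # · · · · · · · ·
    · · · # # · · · · · ·
    · · · · # # # · · · ·
    · · · · # # # # · · ·
    · · · · · # # # · · ·
    · · · · · # # # · · ·
    · · · · · · # # · · ·
    · · · · · · · # # · ·
    · · · · · · · # # · ·
    · · · · · · · · # · ·
    · · · · · · · · · · ·
    · · · · · · · · · · ·

Z-buffer (winner per pixel, '.' = empty):
  . . 1 . . . . . . . .
  . . . 1 1 . . . . . .
  . . . . 1 1 1 . . . .
  . . . . 1 1 1 1 . 0 .
  . . . . . 1 1 1 0 . .
  . . . . . 1 1 1 . . .
  . . . . . . 1 1 . . .
  . . . . . 0 . 1 1 . .
  . . . . 0 . . 1 1 . .
  . . . 0 . . . . 1 . .
  . . 0 . . . . . . . .
  . . . . . . . . . . .

Result: -1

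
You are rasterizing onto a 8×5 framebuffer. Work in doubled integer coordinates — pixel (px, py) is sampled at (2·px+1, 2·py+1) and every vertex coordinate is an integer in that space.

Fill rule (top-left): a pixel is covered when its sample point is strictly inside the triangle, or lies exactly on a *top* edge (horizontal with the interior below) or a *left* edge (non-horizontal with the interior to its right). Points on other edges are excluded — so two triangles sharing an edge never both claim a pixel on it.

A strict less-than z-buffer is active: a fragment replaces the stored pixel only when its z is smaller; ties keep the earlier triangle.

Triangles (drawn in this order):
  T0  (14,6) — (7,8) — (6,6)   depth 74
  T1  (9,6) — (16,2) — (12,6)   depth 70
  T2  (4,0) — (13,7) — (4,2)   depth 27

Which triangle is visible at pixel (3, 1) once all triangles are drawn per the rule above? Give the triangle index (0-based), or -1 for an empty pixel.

T0:
  2·area = 16
  edge (14, 6)→(7, 8): d=(-7,2) right/bottom  bias=-1
  edge (7, 8)→(6, 6): d=(-1,-2) top-left  bias=+0
  edge (6, 6)→(14, 6): d=(8,0) top-left  bias=+0
    (3,3)@(7, 7): e=[7,1,8] → #
    (4,3)@(9, 7): e=[3,5,8] → #
    (5,3)@(11, 7): e=[-1,9,8] → ·
    (3,4)@(7, 9): e=[-7,-1,24] → ·
    (4,4)@(9, 9): e=[-11,3,24] → ·
  covered (2 px):
    · · · · · · · ·
    · · · · · · · ·
    · · · · · · · ·
    · · · # # · · ·
    · · · · · · · ·
T1:
  2·area = 12
  edge (9, 6)→(16, 2): d=(7,-4) top-left  bias=+0
  edge (16, 2)→(12, 6): d=(-4,4) right/bottom  bias=-1
  edge (12, 6)→(9, 6): d=(-3,0) right/bottom  bias=-1
    (7,1)@(15, 3): e=[3,0,9] → ·  [on edge]
    (5,2)@(11, 5): e=[1,8,3] → #
    (6,2)@(13, 5): e=[9,0,3] → ·  [on edge]
    (5,3)@(11, 7): e=[15,0,-3] → ·  [on edge]
    (4,4)@(9, 9): e=[21,0,-9] → ·  [on edge]
  covered (1 px):
    · · · · · · · ·
    · · · · · · · ·
    · · · · · # · ·
    · · · · · · · ·
    · · · · · · · ·
T2:
  2·area = 18
  edge (4, 0)→(13, 7): d=(9,7) right/bottom  bias=-1
  edge (13, 7)→(4, 2): d=(-9,-5) top-left  bias=+0
  edge (4, 2)→(4, 0): d=(0,-2) top-left  bias=+0
    (2,0)@(5, 1): e=[2,14,2] → #
    (3,0)@(7, 1): e=[-12,24,6] → ·
    (2,1)@(5, 3): e=[20,-4,2] → ·
    (3,1)@(7, 3): e=[6,6,6] → #
    (4,1)@(9, 3): e=[-8,16,10] → ·
    (3,2)@(7, 5): e=[24,-12,6] → ·
    (6,3)@(13, 7): e=[0,0,18] → ·  [on edge]
  covered (2 px):
    · · # · · · · ·
    · · · # · · · ·
    · · · · · · · ·
    · · · · · · · ·
    · · · · · · · ·

Z-buffer (winner per pixel, '.' = empty):
  . . 2 . . . . .
  . . . 2 . . . .
  . . . . . 1 . .
  . . . 0 0 . . .
  . . . . . . . .

Answer: 2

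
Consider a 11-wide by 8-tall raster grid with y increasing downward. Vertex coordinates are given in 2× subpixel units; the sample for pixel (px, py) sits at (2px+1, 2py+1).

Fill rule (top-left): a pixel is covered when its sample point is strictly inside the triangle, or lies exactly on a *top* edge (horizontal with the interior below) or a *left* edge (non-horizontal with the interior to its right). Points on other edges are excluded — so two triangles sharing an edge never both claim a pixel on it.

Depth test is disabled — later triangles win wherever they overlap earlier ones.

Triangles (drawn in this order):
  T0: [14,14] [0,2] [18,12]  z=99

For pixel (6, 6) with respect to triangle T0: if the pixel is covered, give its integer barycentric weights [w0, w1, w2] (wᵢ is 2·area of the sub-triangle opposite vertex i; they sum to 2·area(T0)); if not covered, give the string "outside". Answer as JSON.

T0:
  2·area = 76
  edge (14, 14)→(0, 2): d=(-14,-12) top-left  bias=+0
  edge (0, 2)→(18, 12): d=(18,10) right/bottom  bias=-1
  edge (18, 12)→(14, 14): d=(-4,2) right/bottom  bias=-1
    (2,2)@(5, 5): e=[18,4,54] → X
    (3,2)@(7, 5): e=[42,-16,50] → .
    (2,3)@(5, 7): e=[-10,40,46] → .
    (3,3)@(7, 7): e=[14,20,42] → X
    (4,3)@(9, 7): e=[38,0,38] → .  [on edge]
    (3,4)@(7, 9): e=[-14,56,34] → .
    (4,4)@(9, 9): e=[10,36,30] → X
    (5,4)@(11, 9): e=[34,16,26] → X
    (6,4)@(13, 9): e=[58,-4,22] → .
    (4,5)@(9, 11): e=[-18,72,22] → .
    (5,5)@(11, 11): e=[6,52,18] → X
    (6,5)@(13, 11): e=[30,32,14] → X
  covered (9 px):
    . . . . . . . . . . .
    . . . . . . . . . . .
    . . X . . . . . . . .
    . . . X . . . . . . .
    . . . . X X . . . . .
    . . . . . X X X . . .
    . . . . . . X X . . .
    . . . . . . . . . . .

Answer: [68,6,2]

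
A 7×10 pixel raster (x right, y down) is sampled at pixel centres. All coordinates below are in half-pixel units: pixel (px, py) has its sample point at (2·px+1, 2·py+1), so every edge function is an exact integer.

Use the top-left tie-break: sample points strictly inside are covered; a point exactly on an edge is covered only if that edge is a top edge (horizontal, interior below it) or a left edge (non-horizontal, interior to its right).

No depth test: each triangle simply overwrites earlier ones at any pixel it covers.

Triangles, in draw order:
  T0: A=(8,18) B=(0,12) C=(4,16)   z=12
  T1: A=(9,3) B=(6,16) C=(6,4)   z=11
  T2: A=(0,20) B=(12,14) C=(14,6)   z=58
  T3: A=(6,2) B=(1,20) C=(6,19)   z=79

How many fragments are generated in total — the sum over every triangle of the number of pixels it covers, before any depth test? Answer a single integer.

T0:
  2·area = 8  (B↔C swapped to make it positive)
  edge (8, 18)→(4, 16): d=(-4,-2) top-left  bias=+0
  edge (4, 16)→(0, 12): d=(-4,-4) top-left  bias=+0
  edge (0, 12)→(8, 18): d=(8,6) right/bottom  bias=-1
    (0,6)@(1, 13): e=[6,0,2] → #  [on edge]
    (1,6)@(3, 13): e=[10,8,-10] → ·
    (0,7)@(1, 15): e=[-2,-8,18] → ·
    (1,7)@(3, 15): e=[2,0,6] → #  [on edge]
    (2,7)@(5, 15): e=[6,8,-6] → ·
    (1,8)@(3, 17): e=[-6,-8,22] → ·
    (2,8)@(5, 17): e=[-2,0,10] → ·  [on edge]
    (3,9)@(7, 19): e=[-6,0,14] → ·  [on edge]
  covered (2 px):
    · · · · · · ·
    · · · · · · ·
    · · · · · · ·
    · · · · · · ·
    · · · · · · ·
    · · · · · · ·
    # · · · · · ·
    · # · · · · ·
    · · · · · · ·
    · · · · · · ·
T1:
  2·area = 36
  edge (9, 3)→(6, 16): d=(-3,13) right/bottom  bias=-1
  edge (6, 16)→(6, 4): d=(0,-12) top-left  bias=+0
  edge (6, 4)→(9, 3): d=(3,-1) top-left  bias=+0
    (4,1)@(9, 3): e=[0,36,0] → ·  [on edge]
    (1,2)@(3, 5): e=[72,-36,0] → ·  [on edge]
    (3,2)@(7, 5): e=[20,12,4] → #
    (4,2)@(9, 5): e=[-6,36,6] → ·
    (3,3)@(7, 7): e=[14,12,10] → #
    (4,3)@(9, 7): e=[-12,36,12] → ·
    (3,4)@(7, 9): e=[8,12,16] → #
    (4,4)@(9, 9): e=[-18,36,18] → ·
    (3,5)@(7, 11): e=[2,12,22] → #
    (4,5)@(9, 11): e=[-24,36,24] → ·
    (3,6)@(7, 13): e=[-4,12,28] → ·
  covered (4 px):
    · · · · · · ·
    · · · · · · ·
    · · · # · · ·
    · · · # · · ·
    · · · # · · ·
    · · · # · · ·
    · · · · · · ·
    · · · · · · ·
    · · · · · · ·
    · · · · · · ·
T2:
  2·area = 84  (B↔C swapped to make it positive)
  edge (0, 20)→(14, 6): d=(14,-14) top-left  bias=+0
  edge (14, 6)→(12, 14): d=(-2,8) right/bottom  bias=-1
  edge (12, 14)→(0, 20): d=(-12,6) right/bottom  bias=-1
    (6,3)@(13, 7): e=[0,6,78] → #  [on edge]
    (5,4)@(11, 9): e=[0,18,66] → #  [on edge]
    (4,5)@(9, 11): e=[0,30,54] → #  [on edge]
    (6,5)@(13, 11): e=[56,-2,30] → ·
    (3,6)@(7, 13): e=[0,42,42] → #  [on edge]
    (6,6)@(13, 13): e=[84,-6,6] → ·
    (2,7)@(5, 15): e=[0,54,30] → #  [on edge]
    (5,7)@(11, 15): e=[84,6,-6] → ·
    (1,8)@(3, 17): e=[0,66,18] → #  [on edge]
    (3,8)@(7, 17): e=[56,34,-6] → ·
    (4,8)@(9, 17): e=[84,18,-18] → ·
    (0,9)@(1, 19): e=[0,78,6] → #  [on edge]
  covered (14 px):
    · · · · · · ·
    · · · · · · ·
    · · · · · · ·
    · · · · · · #
    · · · · · # #
    · · · · # # ·
    · · · # # # ·
    · · # # # · ·
    · # # · · · ·
    # · · · · · ·
T3:
  2·area = 85  (B↔C swapped to make it positive)
  edge (6, 2)→(6, 19): d=(0,17) right/bottom  bias=-1
  edge (6, 19)→(1, 20): d=(-5,1) right/bottom  bias=-1
  edge (1, 20)→(6, 2): d=(5,-18) top-left  bias=+0
    (2,3)@(5, 7): e=[17,61,7] → #
    (3,3)@(7, 7): e=[-17,59,43] → ·
    (2,4)@(5, 9): e=[17,51,17] → #
    (3,4)@(7, 9): e=[-17,49,53] → ·
    (2,5)@(5, 11): e=[17,41,27] → #
    (3,5)@(7, 11): e=[-17,39,63] → ·
    (1,6)@(3, 13): e=[51,33,1] → #
    (3,6)@(7, 13): e=[-17,29,73] → ·
    (1,7)@(3, 15): e=[51,23,11] → #
    (3,7)@(7, 15): e=[-17,19,83] → ·
    (1,8)@(3, 17): e=[51,13,21] → #
    (3,8)@(7, 17): e=[-17,9,93] → ·
  covered (11 px):
    · · · · · · ·
    · · · · · · ·
    · · · · · · ·
    · · # · · · ·
    · · # · · · ·
    · · # · · · ·
    · # # · · · ·
    · # # · · · ·
    · # # · · · ·
    · # # · · · ·

Answer: 31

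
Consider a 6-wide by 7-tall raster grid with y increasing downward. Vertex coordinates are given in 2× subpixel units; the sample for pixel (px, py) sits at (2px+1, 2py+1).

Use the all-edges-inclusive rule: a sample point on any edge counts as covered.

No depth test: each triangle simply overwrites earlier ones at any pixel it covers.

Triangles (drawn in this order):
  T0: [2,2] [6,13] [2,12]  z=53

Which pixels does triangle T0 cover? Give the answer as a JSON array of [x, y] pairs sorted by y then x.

T0:
  2·area = 40
  edge (2, 2)→(6, 13): d=(4,11) inclusive
  edge (6, 13)→(2, 12): d=(-4,-1) inclusive
  edge (2, 12)→(2, 2): d=(0,-10) inclusive
    (1,2)@(3, 5): e=[1,29,10] → X
    (2,2)@(5, 5): e=[-21,31,30] → .
    (1,3)@(3, 7): e=[9,21,10] → X
    (2,3)@(5, 7): e=[-13,23,30] → .
    (1,4)@(3, 9): e=[17,13,10] → X
    (2,4)@(5, 9): e=[-5,15,30] → .
    (1,5)@(3, 11): e=[25,5,10] → X
    (2,5)@(5, 11): e=[3,7,30] → X
    (3,5)@(7, 11): e=[-19,9,50] → .
    (1,6)@(3, 13): e=[33,-3,10] → .
    (2,6)@(5, 13): e=[11,-1,30] → .
  covered (5 px):
    . . . . . .
    . . . . . .
    . X . . . .
    . X . . . .
    . X . . . .
    . X X . . .
    . . . . . .

Final: [[1,2],[1,3],[1,4],[1,5],[2,5]]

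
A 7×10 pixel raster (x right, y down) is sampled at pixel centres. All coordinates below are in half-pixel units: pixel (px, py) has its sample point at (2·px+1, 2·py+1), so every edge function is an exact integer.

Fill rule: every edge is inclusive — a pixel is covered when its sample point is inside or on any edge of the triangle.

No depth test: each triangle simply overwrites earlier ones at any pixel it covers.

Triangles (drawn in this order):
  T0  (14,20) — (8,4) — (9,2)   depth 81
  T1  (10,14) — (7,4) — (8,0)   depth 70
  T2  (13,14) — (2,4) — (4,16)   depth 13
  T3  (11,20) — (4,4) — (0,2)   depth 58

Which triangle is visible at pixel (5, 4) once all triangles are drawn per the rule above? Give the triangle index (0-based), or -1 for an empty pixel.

T0:
  2·area = 28
  edge (14, 20)→(8, 4): d=(-6,-16) inclusive
  edge (8, 4)→(9, 2): d=(1,-2) inclusive
  edge (9, 2)→(14, 20): d=(5,18) inclusive
    (4,1)@(9, 3): e=[22,1,5] → X
    (5,1)@(11, 3): e=[54,5,-31] → .
    (4,2)@(9, 5): e=[10,3,15] → X
    (5,2)@(11, 5): e=[42,7,-21] → .
    (4,3)@(9, 7): e=[-2,5,25] → .
    (5,5)@(11, 11): e=[6,13,9] → X
    (6,5)@(13, 11): e=[38,17,-27] → .
    (5,6)@(11, 13): e=[-6,15,19] → .
    (6,8)@(13, 17): e=[2,23,3] → X
    (6,9)@(13, 19): e=[-10,25,13] → .
  covered (4 px):
    . . . . . . .
    . . . . X . .
    . . . . X . .
    . . . . . . .
    . . . . . . .
    . . . . . X .
    . . . . . . .
    . . . . . . .
    . . . . . . X
    . . . . . . .
T1:
  2·area = 22
  edge (10, 14)→(7, 4): d=(-3,-10) inclusive
  edge (7, 4)→(8, 0): d=(1,-4) inclusive
  edge (8, 0)→(10, 14): d=(2,14) inclusive
    (4,3)@(9, 7): e=[11,11,0] → X  [on edge]
    (5,3)@(11, 7): e=[31,19,-28] → .
    (4,4)@(9, 9): e=[5,13,4] → X
    (5,4)@(11, 9): e=[25,21,-24] → .
    (4,5)@(9, 11): e=[-1,15,8] → .
  covered (2 px):
    . . . . . . .
    . . . . . . .
    . . . . . . .
    . . . . X . .
    . . . . X . .
    . . . . . . .
    . . . . . . .
    . . . . . . .
    . . . . . . .
    . . . . . . .
T2:
  2·area = 112  (B↔C swapped to make it positive)
  edge (13, 14)→(4, 16): d=(-9,2) inclusive
  edge (4, 16)→(2, 4): d=(-2,-12) inclusive
  edge (2, 4)→(13, 14): d=(11,10) inclusive
    (1,2)@(3, 5): e=[101,10,1] → X
    (2,2)@(5, 5): e=[97,34,-19] → .
    (1,3)@(3, 7): e=[83,6,23] → X
    (2,3)@(5, 7): e=[79,30,3] → X
    (3,3)@(7, 7): e=[75,54,-17] → .
    (1,4)@(3, 9): e=[65,2,45] → X
    (3,4)@(7, 9): e=[57,50,5] → X
    (4,4)@(9, 9): e=[53,74,-15] → .
    (1,5)@(3, 11): e=[47,-2,67] → .
    (2,5)@(5, 11): e=[43,22,47] → X
    (4,5)@(9, 11): e=[35,70,7] → X
    (5,5)@(11, 11): e=[31,94,-13] → .
  covered (15 px):
    . . . . . . .
    . . . . . . .
    . X . . . . .
    . X X . . . .
    . X X X . . .
    . . X X X . .
    . . X X X X .
    . . X X . . .
    . . . . . . .
    . . . . . . .
T3:
  2·area = 50  (B↔C swapped to make it positive)
  edge (11, 20)→(0, 2): d=(-11,-18) inclusive
  edge (0, 2)→(4, 4): d=(4,2) inclusive
  edge (4, 4)→(11, 20): d=(7,16) inclusive
    (0,1)@(1, 3): e=[7,2,41] → X
    (1,1)@(3, 3): e=[43,-2,9] → .
    (0,2)@(1, 5): e=[-15,10,55] → .
    (1,2)@(3, 5): e=[21,6,23] → X
    (2,2)@(5, 5): e=[57,2,-9] → .
    (1,3)@(3, 7): e=[-1,14,37] → .
    (2,3)@(5, 7): e=[35,10,5] → X
    (3,3)@(7, 7): e=[71,6,-27] → .
    (2,4)@(5, 9): e=[13,18,19] → X
    (3,4)@(7, 9): e=[49,14,-13] → .
    (2,5)@(5, 11): e=[-9,26,33] → .
    (3,5)@(7, 11): e=[27,22,1] → X
  covered (6 px):
    . . . . . . .
    X . . . . . .
    . X . . . . .
    . . X . . . .
    . . X . . . .
    . . . X . . .
    . . . X . . .
    . . . . . . .
    . . . . . . .
    . . . . . . .

Z-buffer (winner per pixel, '.' = empty):
  . . . . . . .
  3 . . . 0 . .
  . 3 . . 0 . .
  . 2 3 . 1 . .
  . 2 3 2 1 . .
  . . 2 3 2 0 .
  . . 2 3 2 2 .
  . . 2 2 . . .
  . . . . . . 0
  . . . . . . .

Result: -1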